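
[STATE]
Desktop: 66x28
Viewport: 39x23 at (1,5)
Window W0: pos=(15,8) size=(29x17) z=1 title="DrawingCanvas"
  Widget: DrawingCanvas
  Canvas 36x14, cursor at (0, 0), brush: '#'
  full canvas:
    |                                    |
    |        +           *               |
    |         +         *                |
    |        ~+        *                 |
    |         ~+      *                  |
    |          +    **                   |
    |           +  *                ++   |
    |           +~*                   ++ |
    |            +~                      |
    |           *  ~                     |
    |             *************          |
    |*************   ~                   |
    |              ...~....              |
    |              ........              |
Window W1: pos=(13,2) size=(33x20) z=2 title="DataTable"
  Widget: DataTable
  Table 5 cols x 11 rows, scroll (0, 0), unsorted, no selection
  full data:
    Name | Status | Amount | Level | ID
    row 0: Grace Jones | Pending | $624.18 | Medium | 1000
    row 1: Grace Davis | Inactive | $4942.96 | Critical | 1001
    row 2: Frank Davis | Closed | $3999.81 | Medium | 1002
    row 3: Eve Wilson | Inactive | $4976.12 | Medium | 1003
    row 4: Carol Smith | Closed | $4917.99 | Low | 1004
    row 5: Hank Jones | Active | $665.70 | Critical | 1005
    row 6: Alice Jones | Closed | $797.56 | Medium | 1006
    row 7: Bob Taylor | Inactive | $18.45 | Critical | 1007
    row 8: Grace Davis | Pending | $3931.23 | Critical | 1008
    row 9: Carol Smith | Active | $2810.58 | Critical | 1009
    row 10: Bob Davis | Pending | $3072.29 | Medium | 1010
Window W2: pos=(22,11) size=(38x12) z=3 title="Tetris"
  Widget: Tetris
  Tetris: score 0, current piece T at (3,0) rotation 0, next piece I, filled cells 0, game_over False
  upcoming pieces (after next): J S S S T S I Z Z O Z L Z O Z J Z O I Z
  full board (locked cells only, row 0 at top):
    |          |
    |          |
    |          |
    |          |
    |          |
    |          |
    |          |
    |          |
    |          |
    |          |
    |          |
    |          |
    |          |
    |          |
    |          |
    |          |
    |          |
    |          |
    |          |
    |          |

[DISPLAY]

            ┃Name       │Status  │Amoun
            ┃───────────┼────────┼─────
            ┃Grace Jones│Pending │$624.
            ┃Grace Davis│Inactive│$4942
            ┃Frank Davis│Closed  │$3999
            ┃Eve Wilson │Inactive│$4976
            ┃Carol Sm┏━━━━━━━━━━━━━━━━━
            ┃Hank Jon┃ Tetris          
            ┃Alice Jo┠─────────────────
            ┃Bob Tayl┃          │Next: 
            ┃Grace Da┃          │████  
            ┃Carol Sm┃          │      
            ┃Bob Davi┃          │      
            ┃        ┃          │      
            ┃        ┃          │      
            ┃        ┃          │Score:
            ┗━━━━━━━━┃          │0     
              ┃******┗━━━━━━━━━━━━━━━━━
              ┃              ...~....  
              ┗━━━━━━━━━━━━━━━━━━━━━━━━
                                       
                                       
                                       


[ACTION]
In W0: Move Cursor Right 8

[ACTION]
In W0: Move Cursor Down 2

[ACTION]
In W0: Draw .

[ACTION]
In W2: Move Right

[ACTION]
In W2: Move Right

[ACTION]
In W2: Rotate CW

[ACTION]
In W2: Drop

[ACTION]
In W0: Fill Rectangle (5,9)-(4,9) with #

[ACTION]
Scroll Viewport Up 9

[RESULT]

                                       
                                       
            ┏━━━━━━━━━━━━━━━━━━━━━━━━━━
            ┃ DataTable                
            ┠──────────────────────────
            ┃Name       │Status  │Amoun
            ┃───────────┼────────┼─────
            ┃Grace Jones│Pending │$624.
            ┃Grace Davis│Inactive│$4942
            ┃Frank Davis│Closed  │$3999
            ┃Eve Wilson │Inactive│$4976
            ┃Carol Sm┏━━━━━━━━━━━━━━━━━
            ┃Hank Jon┃ Tetris          
            ┃Alice Jo┠─────────────────
            ┃Bob Tayl┃          │Next: 
            ┃Grace Da┃          │████  
            ┃Carol Sm┃          │      
            ┃Bob Davi┃          │      
            ┃        ┃          │      
            ┃        ┃          │      
            ┃        ┃          │Score:
            ┗━━━━━━━━┃          │0     
              ┃******┗━━━━━━━━━━━━━━━━━


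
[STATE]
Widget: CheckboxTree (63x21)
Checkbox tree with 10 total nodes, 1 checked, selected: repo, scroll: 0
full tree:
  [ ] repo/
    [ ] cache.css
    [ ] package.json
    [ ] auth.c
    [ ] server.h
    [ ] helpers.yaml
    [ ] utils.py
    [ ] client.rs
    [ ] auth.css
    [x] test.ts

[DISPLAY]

>[-] repo/                                                     
   [ ] cache.css                                               
   [ ] package.json                                            
   [ ] auth.c                                                  
   [ ] server.h                                                
   [ ] helpers.yaml                                            
   [ ] utils.py                                                
   [ ] client.rs                                               
   [ ] auth.css                                                
   [x] test.ts                                                 
                                                               
                                                               
                                                               
                                                               
                                                               
                                                               
                                                               
                                                               
                                                               
                                                               
                                                               


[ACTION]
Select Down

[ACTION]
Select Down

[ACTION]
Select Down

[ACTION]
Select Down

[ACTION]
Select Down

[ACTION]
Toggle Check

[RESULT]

 [-] repo/                                                     
   [ ] cache.css                                               
   [ ] package.json                                            
   [ ] auth.c                                                  
   [ ] server.h                                                
>  [x] helpers.yaml                                            
   [ ] utils.py                                                
   [ ] client.rs                                               
   [ ] auth.css                                                
   [x] test.ts                                                 
                                                               
                                                               
                                                               
                                                               
                                                               
                                                               
                                                               
                                                               
                                                               
                                                               
                                                               


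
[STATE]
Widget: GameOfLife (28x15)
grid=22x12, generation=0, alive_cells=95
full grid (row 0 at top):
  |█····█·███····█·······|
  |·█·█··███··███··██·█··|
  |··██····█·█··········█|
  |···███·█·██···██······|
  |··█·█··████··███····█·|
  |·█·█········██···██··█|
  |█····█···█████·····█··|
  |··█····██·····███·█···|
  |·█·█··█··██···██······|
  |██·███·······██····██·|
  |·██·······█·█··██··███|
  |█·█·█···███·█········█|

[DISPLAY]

Gen: 0                      
█····█·███····█·······      
·█·█··███··███··██·█··      
··██····█·█··········█      
···███·█·██···██······      
··█·█··████··███····█·      
·█·█········██···██··█      
█····█···█████·····█··      
··█····██·····███·█···      
·█·█··█··██···██······      
██·███·······██····██·      
·██·······█·█··██··███      
█·█·█···███·█········█      
                            
                            


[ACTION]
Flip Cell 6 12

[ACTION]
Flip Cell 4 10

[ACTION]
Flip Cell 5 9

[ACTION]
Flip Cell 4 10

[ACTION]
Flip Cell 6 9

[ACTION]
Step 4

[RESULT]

Gen: 4                      
·········█·█···█······      
·····█··█·····█·█·····      
·····██·█·······█·····      
···█··█·█···██···█····      
····█···█████████·····      
····██··········█··██·      
·····█····██··█·······      
··············█····██·      
···█··············█···      
·█··█·····██······█···      
··███·····█··██···█·█·      
···········████·······      
                            
                            


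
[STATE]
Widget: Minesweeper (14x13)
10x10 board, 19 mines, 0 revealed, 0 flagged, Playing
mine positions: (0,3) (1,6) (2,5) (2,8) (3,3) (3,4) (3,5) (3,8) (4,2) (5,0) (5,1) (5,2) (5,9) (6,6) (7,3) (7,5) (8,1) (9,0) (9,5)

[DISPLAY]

■■■■■■■■■■    
■■■■■■■■■■    
■■■■■■■■■■    
■■■■■■■■■■    
■■■■■■■■■■    
■■■■■■■■■■    
■■■■■■■■■■    
■■■■■■■■■■    
■■■■■■■■■■    
■■■■■■■■■■    
              
              
              


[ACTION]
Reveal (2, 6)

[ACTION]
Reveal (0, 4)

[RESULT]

■■■■1■■■■■    
■■■■■■■■■■    
■■■■■■3■■■    
■■■■■■■■■■    
■■■■■■■■■■    
■■■■■■■■■■    
■■■■■■■■■■    
■■■■■■■■■■    
■■■■■■■■■■    
■■■■■■■■■■    
              
              
              


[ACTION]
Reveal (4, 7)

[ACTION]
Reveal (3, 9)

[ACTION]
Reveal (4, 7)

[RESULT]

■■■■1■■■■■    
■■■■■■■■■■    
■■■■■■3■■■    
■■■■■■■■■2    
■■■■■■■1■■    
■■■■■■■■■■    
■■■■■■■■■■    
■■■■■■■■■■    
■■■■■■■■■■    
■■■■■■■■■■    
              
              
              


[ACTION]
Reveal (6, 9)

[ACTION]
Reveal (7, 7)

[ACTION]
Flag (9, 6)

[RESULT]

■■■■1■■■■■    
■■■■■■■■■■    
■■■■■■3■■■    
■■■■■■■■■2    
■■■■■■■1■■    
■■■■■■■■■■    
■■■■■■■■■1    
■■■■■■■1■■    
■■■■■■■■■■    
■■■■■■⚑■■■    
              
              
              


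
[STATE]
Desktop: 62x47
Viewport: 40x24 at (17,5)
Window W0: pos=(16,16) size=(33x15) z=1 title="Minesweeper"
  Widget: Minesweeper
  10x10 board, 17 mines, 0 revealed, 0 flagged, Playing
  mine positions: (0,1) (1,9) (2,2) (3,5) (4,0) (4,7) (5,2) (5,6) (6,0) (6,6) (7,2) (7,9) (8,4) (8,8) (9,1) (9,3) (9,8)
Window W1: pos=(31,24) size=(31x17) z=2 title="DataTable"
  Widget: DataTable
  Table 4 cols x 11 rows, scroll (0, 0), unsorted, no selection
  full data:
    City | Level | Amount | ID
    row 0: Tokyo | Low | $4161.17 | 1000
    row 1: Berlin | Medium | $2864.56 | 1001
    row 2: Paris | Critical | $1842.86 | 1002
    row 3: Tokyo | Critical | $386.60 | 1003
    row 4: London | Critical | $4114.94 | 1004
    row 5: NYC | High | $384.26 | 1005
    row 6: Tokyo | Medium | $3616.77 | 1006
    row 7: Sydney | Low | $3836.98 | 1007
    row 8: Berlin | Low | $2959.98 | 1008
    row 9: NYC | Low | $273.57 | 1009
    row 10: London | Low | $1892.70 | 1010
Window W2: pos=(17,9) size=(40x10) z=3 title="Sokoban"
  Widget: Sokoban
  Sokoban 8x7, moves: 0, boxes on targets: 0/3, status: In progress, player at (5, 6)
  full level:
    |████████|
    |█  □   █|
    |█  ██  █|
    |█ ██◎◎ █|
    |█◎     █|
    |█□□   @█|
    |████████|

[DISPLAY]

                                        
                                        
                                        
                                        
┏━━━━━━━━━━━━━━━━━━━━━━━━━━━━━━━━━━━━━━┓
┃ Sokoban                              ┃
┠──────────────────────────────────────┨
┃████████                              ┃
┃█  □   █                              ┃
┃█  ██  █                              ┃
┃█ ██◎◎ █                              ┃
┃█◎     █                              ┃
┃█□□   @█                              ┃
┗━━━━━━━━━━━━━━━━━━━━━━━━━━━━━━━━━━━━━━┛
■■■■■■■■■■                     ┃        
■■■■■■■■■■                     ┃        
■■■■■■■■■■                     ┃        
■■■■■■■■■■                     ┃        
■■■■■■■■■■                     ┃        
■■■■■■■■■■    ┏━━━━━━━━━━━━━━━━━━━━━━━━━
■■■■■■■■■■    ┃ DataTable               
■■■■■■■■■■    ┠─────────────────────────
■■■■■■■■■■    ┃City  │Level   │Amount  │
■■■■■■■■■■    ┃──────┼────────┼────────┼


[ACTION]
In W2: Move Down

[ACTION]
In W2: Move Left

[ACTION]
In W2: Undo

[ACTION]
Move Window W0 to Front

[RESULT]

                                        
                                        
                                        
                                        
┏━━━━━━━━━━━━━━━━━━━━━━━━━━━━━━━━━━━━━━┓
┃ Sokoban                              ┃
┠──────────────────────────────────────┨
┃████████                              ┃
┃█  □   █                              ┃
┃█  ██  █                              ┃
┃█ ██◎◎ █                              ┃
━━━━━━━━━━━━━━━━━━━━━━━━━━━━━━━┓       ┃
 Minesweeper                   ┃       ┃
───────────────────────────────┨━━━━━━━┛
■■■■■■■■■■                     ┃        
■■■■■■■■■■                     ┃        
■■■■■■■■■■                     ┃        
■■■■■■■■■■                     ┃        
■■■■■■■■■■                     ┃        
■■■■■■■■■■                     ┃━━━━━━━━
■■■■■■■■■■                     ┃        
■■■■■■■■■■                     ┃────────
■■■■■■■■■■                     ┃mount  │
■■■■■■■■■■                     ┃───────┼


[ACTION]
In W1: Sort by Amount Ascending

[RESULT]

                                        
                                        
                                        
                                        
┏━━━━━━━━━━━━━━━━━━━━━━━━━━━━━━━━━━━━━━┓
┃ Sokoban                              ┃
┠──────────────────────────────────────┨
┃████████                              ┃
┃█  □   █                              ┃
┃█  ██  █                              ┃
┃█ ██◎◎ █                              ┃
━━━━━━━━━━━━━━━━━━━━━━━━━━━━━━━┓       ┃
 Minesweeper                   ┃       ┃
───────────────────────────────┨━━━━━━━┛
■■■■■■■■■■                     ┃        
■■■■■■■■■■                     ┃        
■■■■■■■■■■                     ┃        
■■■■■■■■■■                     ┃        
■■■■■■■■■■                     ┃        
■■■■■■■■■■                     ┃━━━━━━━━
■■■■■■■■■■                     ┃        
■■■■■■■■■■                     ┃────────
■■■■■■■■■■                     ┃mount ▲│
■■■■■■■■■■                     ┃───────┼


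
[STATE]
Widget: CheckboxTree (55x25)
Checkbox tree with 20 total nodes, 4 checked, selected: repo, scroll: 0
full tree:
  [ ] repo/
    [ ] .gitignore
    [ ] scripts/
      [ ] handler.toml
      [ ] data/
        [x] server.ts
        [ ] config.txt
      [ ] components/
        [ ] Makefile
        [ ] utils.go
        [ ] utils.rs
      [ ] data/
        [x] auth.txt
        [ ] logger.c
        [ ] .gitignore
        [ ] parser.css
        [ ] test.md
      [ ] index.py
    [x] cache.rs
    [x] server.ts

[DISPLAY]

>[-] repo/                                             
   [ ] .gitignore                                      
   [-] scripts/                                        
     [ ] handler.toml                                  
     [-] data/                                         
       [x] server.ts                                   
       [ ] config.txt                                  
     [ ] components/                                   
       [ ] Makefile                                    
       [ ] utils.go                                    
       [ ] utils.rs                                    
     [-] data/                                         
       [x] auth.txt                                    
       [ ] logger.c                                    
       [ ] .gitignore                                  
       [ ] parser.css                                  
       [ ] test.md                                     
     [ ] index.py                                      
   [x] cache.rs                                        
   [x] server.ts                                       
                                                       
                                                       
                                                       
                                                       
                                                       


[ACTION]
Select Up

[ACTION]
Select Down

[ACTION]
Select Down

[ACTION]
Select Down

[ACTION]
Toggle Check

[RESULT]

 [-] repo/                                             
   [ ] .gitignore                                      
   [-] scripts/                                        
>    [x] handler.toml                                  
     [-] data/                                         
       [x] server.ts                                   
       [ ] config.txt                                  
     [ ] components/                                   
       [ ] Makefile                                    
       [ ] utils.go                                    
       [ ] utils.rs                                    
     [-] data/                                         
       [x] auth.txt                                    
       [ ] logger.c                                    
       [ ] .gitignore                                  
       [ ] parser.css                                  
       [ ] test.md                                     
     [ ] index.py                                      
   [x] cache.rs                                        
   [x] server.ts                                       
                                                       
                                                       
                                                       
                                                       
                                                       


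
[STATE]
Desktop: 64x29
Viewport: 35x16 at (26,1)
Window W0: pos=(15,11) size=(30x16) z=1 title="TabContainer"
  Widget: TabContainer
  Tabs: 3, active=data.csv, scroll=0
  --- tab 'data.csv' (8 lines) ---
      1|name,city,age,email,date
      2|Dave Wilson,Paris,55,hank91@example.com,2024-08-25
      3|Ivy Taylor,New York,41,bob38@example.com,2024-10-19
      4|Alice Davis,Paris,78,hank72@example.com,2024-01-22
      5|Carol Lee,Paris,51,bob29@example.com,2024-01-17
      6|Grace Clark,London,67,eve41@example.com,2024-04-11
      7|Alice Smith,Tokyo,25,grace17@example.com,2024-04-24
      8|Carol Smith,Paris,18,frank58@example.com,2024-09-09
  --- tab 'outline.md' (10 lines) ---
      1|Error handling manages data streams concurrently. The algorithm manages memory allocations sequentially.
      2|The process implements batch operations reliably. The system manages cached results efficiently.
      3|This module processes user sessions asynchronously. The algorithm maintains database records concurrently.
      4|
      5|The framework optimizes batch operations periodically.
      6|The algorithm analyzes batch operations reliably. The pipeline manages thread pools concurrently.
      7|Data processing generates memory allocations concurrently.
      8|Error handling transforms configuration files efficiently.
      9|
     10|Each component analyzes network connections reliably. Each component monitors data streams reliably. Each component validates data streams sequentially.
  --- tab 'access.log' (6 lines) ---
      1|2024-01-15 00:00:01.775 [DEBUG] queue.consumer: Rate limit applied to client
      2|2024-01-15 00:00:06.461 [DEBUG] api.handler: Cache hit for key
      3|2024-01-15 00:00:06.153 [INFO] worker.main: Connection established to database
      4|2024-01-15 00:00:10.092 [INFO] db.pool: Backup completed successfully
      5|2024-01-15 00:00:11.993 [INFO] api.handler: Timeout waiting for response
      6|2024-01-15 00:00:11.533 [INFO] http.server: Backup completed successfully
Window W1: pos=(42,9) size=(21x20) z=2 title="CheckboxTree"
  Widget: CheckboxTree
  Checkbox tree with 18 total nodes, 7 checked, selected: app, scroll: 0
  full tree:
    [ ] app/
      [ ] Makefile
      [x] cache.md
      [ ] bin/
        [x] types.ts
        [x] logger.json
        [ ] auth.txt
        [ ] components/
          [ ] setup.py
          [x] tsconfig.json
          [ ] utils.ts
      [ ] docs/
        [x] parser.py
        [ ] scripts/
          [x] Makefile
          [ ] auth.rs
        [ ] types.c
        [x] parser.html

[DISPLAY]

                                   
                                   
                                   
                                   
                                   
                                   
                                   
                                   
                ┏━━━━━━━━━━━━━━━━━━
                ┃ CheckboxTree     
━━━━━━━━━━━━━━━━┠──────────────────
ner             ┃>[-] app/         
────────────────┃   [ ] Makefile   
│ outline.md │ a┃   [x] cache.md   
────────────────┃   [-] bin/       
age,email,date  ┃     [x] types.ts 


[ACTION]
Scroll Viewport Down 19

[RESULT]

────────────────┃   [ ] Makefile   
│ outline.md │ a┃   [x] cache.md   
────────────────┃   [-] bin/       
age,email,date  ┃     [x] types.ts 
n,Paris,55,hank9┃     [x] logger.js
,New York,41,bob┃     [ ] auth.txt 
s,Paris,78,hank7┃     [-] component
Paris,51,bob29@e┃       [ ] setup.p
k,London,67,eve4┃       [x] tsconfi
h,Tokyo,25,grace┃       [ ] utils.t
h,Paris,18,frank┃   [-] docs/      
                ┃     [x] parser.py
                ┃     [-] scripts/ 
━━━━━━━━━━━━━━━━┃       [x] Makefil
                ┃       [ ] auth.rs
                ┗━━━━━━━━━━━━━━━━━━


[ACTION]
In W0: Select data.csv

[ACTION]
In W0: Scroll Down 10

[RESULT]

────────────────┃   [ ] Makefile   
│ outline.md │ a┃   [x] cache.md   
────────────────┃   [-] bin/       
h,Paris,18,frank┃     [x] types.ts 
                ┃     [x] logger.js
                ┃     [ ] auth.txt 
                ┃     [-] component
                ┃       [ ] setup.p
                ┃       [x] tsconfi
                ┃       [ ] utils.t
                ┃   [-] docs/      
                ┃     [x] parser.py
                ┃     [-] scripts/ 
━━━━━━━━━━━━━━━━┃       [x] Makefil
                ┃       [ ] auth.rs
                ┗━━━━━━━━━━━━━━━━━━


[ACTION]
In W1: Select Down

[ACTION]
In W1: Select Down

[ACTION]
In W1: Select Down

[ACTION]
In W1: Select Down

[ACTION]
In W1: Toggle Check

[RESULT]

────────────────┃   [ ] Makefile   
│ outline.md │ a┃   [x] cache.md   
────────────────┃   [-] bin/       
h,Paris,18,frank┃>    [ ] types.ts 
                ┃     [x] logger.js
                ┃     [ ] auth.txt 
                ┃     [-] component
                ┃       [ ] setup.p
                ┃       [x] tsconfi
                ┃       [ ] utils.t
                ┃   [-] docs/      
                ┃     [x] parser.py
                ┃     [-] scripts/ 
━━━━━━━━━━━━━━━━┃       [x] Makefil
                ┃       [ ] auth.rs
                ┗━━━━━━━━━━━━━━━━━━


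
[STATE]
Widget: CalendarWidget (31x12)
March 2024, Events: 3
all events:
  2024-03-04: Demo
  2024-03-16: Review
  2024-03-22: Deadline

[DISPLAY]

           March 2024          
Mo Tu We Th Fr Sa Su           
             1  2  3           
 4*  5  6  7  8  9 10          
11 12 13 14 15 16* 17          
18 19 20 21 22* 23 24          
25 26 27 28 29 30 31           
                               
                               
                               
                               
                               


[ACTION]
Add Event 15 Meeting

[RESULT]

           March 2024          
Mo Tu We Th Fr Sa Su           
             1  2  3           
 4*  5  6  7  8  9 10          
11 12 13 14 15* 16* 17         
18 19 20 21 22* 23 24          
25 26 27 28 29 30 31           
                               
                               
                               
                               
                               


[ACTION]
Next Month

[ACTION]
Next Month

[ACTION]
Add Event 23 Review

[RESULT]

            May 2024           
Mo Tu We Th Fr Sa Su           
       1  2  3  4  5           
 6  7  8  9 10 11 12           
13 14 15 16 17 18 19           
20 21 22 23* 24 25 26          
27 28 29 30 31                 
                               
                               
                               
                               
                               


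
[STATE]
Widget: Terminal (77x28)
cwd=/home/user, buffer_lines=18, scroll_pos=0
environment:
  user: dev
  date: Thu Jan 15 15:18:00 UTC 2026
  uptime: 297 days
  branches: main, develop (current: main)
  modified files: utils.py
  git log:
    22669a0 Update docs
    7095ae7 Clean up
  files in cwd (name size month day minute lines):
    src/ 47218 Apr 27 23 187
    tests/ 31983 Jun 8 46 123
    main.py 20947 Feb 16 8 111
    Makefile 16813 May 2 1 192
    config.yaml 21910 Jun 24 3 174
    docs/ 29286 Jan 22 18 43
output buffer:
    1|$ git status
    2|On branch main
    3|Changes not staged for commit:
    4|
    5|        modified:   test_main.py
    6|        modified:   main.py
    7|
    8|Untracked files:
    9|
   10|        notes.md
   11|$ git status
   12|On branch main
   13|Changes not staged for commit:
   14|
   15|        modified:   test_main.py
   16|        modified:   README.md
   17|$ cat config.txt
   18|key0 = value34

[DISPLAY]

$ git status                                                                 
On branch main                                                               
Changes not staged for commit:                                               
                                                                             
        modified:   test_main.py                                             
        modified:   main.py                                                  
                                                                             
Untracked files:                                                             
                                                                             
        notes.md                                                             
$ git status                                                                 
On branch main                                                               
Changes not staged for commit:                                               
                                                                             
        modified:   test_main.py                                             
        modified:   README.md                                                
$ cat config.txt                                                             
key0 = value34                                                               
$ █                                                                          
                                                                             
                                                                             
                                                                             
                                                                             
                                                                             
                                                                             
                                                                             
                                                                             
                                                                             


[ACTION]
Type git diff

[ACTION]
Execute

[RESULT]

$ git status                                                                 
On branch main                                                               
Changes not staged for commit:                                               
                                                                             
        modified:   test_main.py                                             
        modified:   main.py                                                  
                                                                             
Untracked files:                                                             
                                                                             
        notes.md                                                             
$ git status                                                                 
On branch main                                                               
Changes not staged for commit:                                               
                                                                             
        modified:   test_main.py                                             
        modified:   README.md                                                
$ cat config.txt                                                             
key0 = value34                                                               
$ git diff                                                                   
diff --git a/main.py b/main.py                                               
--- a/main.py                                                                
+++ b/main.py                                                                
@@ -1,3 +1,4 @@                                                              
+# updated                                                                   
 import sys                                                                  
$ █                                                                          
                                                                             
                                                                             


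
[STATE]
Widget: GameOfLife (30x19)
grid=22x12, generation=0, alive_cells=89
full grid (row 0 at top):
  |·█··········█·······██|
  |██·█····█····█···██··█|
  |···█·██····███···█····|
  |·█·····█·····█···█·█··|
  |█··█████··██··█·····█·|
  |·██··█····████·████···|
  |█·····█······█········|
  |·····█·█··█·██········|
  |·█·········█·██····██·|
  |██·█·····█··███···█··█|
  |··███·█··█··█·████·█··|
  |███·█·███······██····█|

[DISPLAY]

Gen: 0                        
·█··········█·······██        
██·█····█····█···██··█        
···█·██····███···█····        
·█·····█·····█···█·█··        
█··█████··██··█·····█·        
·██··█····████·████···        
█·····█······█········        
·····█·█··█·██········        
·█·········█·██····██·        
██·█·····█··███···█··█        
··███·█··█··█·████·█··        
███·█·███······██····█        
                              
                              
                              
                              
                              
                              


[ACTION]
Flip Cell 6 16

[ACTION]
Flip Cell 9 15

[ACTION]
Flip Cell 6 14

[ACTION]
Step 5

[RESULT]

Gen: 5                        
·············██··█····        
··█··██·····█····█····        
██···█·····█··········        
····█·█····██·██······        
·····█··█·█···········        
█····█·······█········        
█····█················        
█·██·······███···█·█··        
·····█······███·····█·        
·····█·····██·██····█·        
············█··█······        
·····█████·█····████··        
                              
                              
                              
                              
                              
                              


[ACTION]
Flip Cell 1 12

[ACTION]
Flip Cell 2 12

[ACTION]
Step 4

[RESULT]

Gen: 9                        
······················        
····██················        
···█··██··············        
······················        
·····█·█··············        
·█··█·█···············        
··█·█·················        
···██·········██······        
····█······█··███·····        
········█████·········        
·······█···█··········        
·······█··█···········        
                              
                              
                              
                              
                              
                              


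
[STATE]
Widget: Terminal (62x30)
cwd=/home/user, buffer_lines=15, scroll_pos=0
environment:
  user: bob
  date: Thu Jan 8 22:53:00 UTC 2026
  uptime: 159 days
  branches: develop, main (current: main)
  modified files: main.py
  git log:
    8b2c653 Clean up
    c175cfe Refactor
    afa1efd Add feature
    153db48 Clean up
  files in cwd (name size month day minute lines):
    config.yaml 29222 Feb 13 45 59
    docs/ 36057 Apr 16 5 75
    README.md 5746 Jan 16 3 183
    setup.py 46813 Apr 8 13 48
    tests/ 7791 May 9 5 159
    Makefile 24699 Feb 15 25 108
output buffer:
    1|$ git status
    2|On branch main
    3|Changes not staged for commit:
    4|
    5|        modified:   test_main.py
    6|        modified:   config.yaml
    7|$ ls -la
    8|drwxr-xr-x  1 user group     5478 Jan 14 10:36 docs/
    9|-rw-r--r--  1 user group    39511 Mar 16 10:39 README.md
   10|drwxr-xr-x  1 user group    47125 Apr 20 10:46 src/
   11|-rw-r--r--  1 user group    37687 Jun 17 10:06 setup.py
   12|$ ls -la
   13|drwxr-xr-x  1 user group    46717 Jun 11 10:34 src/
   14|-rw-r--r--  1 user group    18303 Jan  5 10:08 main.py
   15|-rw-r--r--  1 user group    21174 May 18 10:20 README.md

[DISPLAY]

$ git status                                                  
On branch main                                                
Changes not staged for commit:                                
                                                              
        modified:   test_main.py                              
        modified:   config.yaml                               
$ ls -la                                                      
drwxr-xr-x  1 user group     5478 Jan 14 10:36 docs/          
-rw-r--r--  1 user group    39511 Mar 16 10:39 README.md      
drwxr-xr-x  1 user group    47125 Apr 20 10:46 src/           
-rw-r--r--  1 user group    37687 Jun 17 10:06 setup.py       
$ ls -la                                                      
drwxr-xr-x  1 user group    46717 Jun 11 10:34 src/           
-rw-r--r--  1 user group    18303 Jan  5 10:08 main.py        
-rw-r--r--  1 user group    21174 May 18 10:20 README.md      
$ █                                                           
                                                              
                                                              
                                                              
                                                              
                                                              
                                                              
                                                              
                                                              
                                                              
                                                              
                                                              
                                                              
                                                              
                                                              


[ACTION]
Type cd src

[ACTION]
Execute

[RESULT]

$ git status                                                  
On branch main                                                
Changes not staged for commit:                                
                                                              
        modified:   test_main.py                              
        modified:   config.yaml                               
$ ls -la                                                      
drwxr-xr-x  1 user group     5478 Jan 14 10:36 docs/          
-rw-r--r--  1 user group    39511 Mar 16 10:39 README.md      
drwxr-xr-x  1 user group    47125 Apr 20 10:46 src/           
-rw-r--r--  1 user group    37687 Jun 17 10:06 setup.py       
$ ls -la                                                      
drwxr-xr-x  1 user group    46717 Jun 11 10:34 src/           
-rw-r--r--  1 user group    18303 Jan  5 10:08 main.py        
-rw-r--r--  1 user group    21174 May 18 10:20 README.md      
$ cd src                                                      
                                                              
$ █                                                           
                                                              
                                                              
                                                              
                                                              
                                                              
                                                              
                                                              
                                                              
                                                              
                                                              
                                                              
                                                              


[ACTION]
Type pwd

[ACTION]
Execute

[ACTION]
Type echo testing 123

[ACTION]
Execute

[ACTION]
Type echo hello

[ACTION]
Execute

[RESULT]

$ git status                                                  
On branch main                                                
Changes not staged for commit:                                
                                                              
        modified:   test_main.py                              
        modified:   config.yaml                               
$ ls -la                                                      
drwxr-xr-x  1 user group     5478 Jan 14 10:36 docs/          
-rw-r--r--  1 user group    39511 Mar 16 10:39 README.md      
drwxr-xr-x  1 user group    47125 Apr 20 10:46 src/           
-rw-r--r--  1 user group    37687 Jun 17 10:06 setup.py       
$ ls -la                                                      
drwxr-xr-x  1 user group    46717 Jun 11 10:34 src/           
-rw-r--r--  1 user group    18303 Jan  5 10:08 main.py        
-rw-r--r--  1 user group    21174 May 18 10:20 README.md      
$ cd src                                                      
                                                              
$ pwd                                                         
/home/user/src                                                
$ echo testing 123                                            
testing 123                                                   
$ echo hello                                                  
hello                                                         
$ █                                                           
                                                              
                                                              
                                                              
                                                              
                                                              
                                                              
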